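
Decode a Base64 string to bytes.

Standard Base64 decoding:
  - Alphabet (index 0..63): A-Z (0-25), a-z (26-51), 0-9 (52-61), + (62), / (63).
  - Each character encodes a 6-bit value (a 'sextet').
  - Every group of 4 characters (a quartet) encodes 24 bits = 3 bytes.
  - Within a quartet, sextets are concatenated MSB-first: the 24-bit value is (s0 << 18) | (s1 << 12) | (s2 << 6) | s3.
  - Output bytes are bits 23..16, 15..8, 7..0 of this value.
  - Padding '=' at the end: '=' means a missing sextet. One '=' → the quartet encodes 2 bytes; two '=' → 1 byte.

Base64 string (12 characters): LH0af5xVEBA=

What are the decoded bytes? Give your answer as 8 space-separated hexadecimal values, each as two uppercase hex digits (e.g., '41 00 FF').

Answer: 2C 7D 1A 7F 9C 55 10 10

Derivation:
After char 0 ('L'=11): chars_in_quartet=1 acc=0xB bytes_emitted=0
After char 1 ('H'=7): chars_in_quartet=2 acc=0x2C7 bytes_emitted=0
After char 2 ('0'=52): chars_in_quartet=3 acc=0xB1F4 bytes_emitted=0
After char 3 ('a'=26): chars_in_quartet=4 acc=0x2C7D1A -> emit 2C 7D 1A, reset; bytes_emitted=3
After char 4 ('f'=31): chars_in_quartet=1 acc=0x1F bytes_emitted=3
After char 5 ('5'=57): chars_in_quartet=2 acc=0x7F9 bytes_emitted=3
After char 6 ('x'=49): chars_in_quartet=3 acc=0x1FE71 bytes_emitted=3
After char 7 ('V'=21): chars_in_quartet=4 acc=0x7F9C55 -> emit 7F 9C 55, reset; bytes_emitted=6
After char 8 ('E'=4): chars_in_quartet=1 acc=0x4 bytes_emitted=6
After char 9 ('B'=1): chars_in_quartet=2 acc=0x101 bytes_emitted=6
After char 10 ('A'=0): chars_in_quartet=3 acc=0x4040 bytes_emitted=6
Padding '=': partial quartet acc=0x4040 -> emit 10 10; bytes_emitted=8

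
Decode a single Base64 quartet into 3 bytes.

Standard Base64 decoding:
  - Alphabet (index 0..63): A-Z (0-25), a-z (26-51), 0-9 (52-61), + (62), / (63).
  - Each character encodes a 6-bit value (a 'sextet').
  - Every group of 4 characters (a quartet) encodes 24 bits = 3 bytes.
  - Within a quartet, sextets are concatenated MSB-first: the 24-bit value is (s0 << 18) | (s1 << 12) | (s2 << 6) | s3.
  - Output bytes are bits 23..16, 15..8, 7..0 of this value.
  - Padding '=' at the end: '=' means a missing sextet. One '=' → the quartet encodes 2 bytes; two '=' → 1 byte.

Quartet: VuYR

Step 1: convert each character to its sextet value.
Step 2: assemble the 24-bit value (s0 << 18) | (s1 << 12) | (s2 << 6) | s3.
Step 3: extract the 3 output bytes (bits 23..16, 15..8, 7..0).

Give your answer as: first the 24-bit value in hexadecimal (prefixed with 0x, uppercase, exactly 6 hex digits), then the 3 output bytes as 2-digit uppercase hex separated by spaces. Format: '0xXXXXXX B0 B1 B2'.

Sextets: V=21, u=46, Y=24, R=17
24-bit: (21<<18) | (46<<12) | (24<<6) | 17
      = 0x540000 | 0x02E000 | 0x000600 | 0x000011
      = 0x56E611
Bytes: (v>>16)&0xFF=56, (v>>8)&0xFF=E6, v&0xFF=11

Answer: 0x56E611 56 E6 11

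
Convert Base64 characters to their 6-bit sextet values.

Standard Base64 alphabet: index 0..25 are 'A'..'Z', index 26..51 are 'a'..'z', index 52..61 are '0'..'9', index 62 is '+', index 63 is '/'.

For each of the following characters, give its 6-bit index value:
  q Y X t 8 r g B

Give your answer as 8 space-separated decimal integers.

'q': a..z range, 26 + ord('q') − ord('a') = 42
'Y': A..Z range, ord('Y') − ord('A') = 24
'X': A..Z range, ord('X') − ord('A') = 23
't': a..z range, 26 + ord('t') − ord('a') = 45
'8': 0..9 range, 52 + ord('8') − ord('0') = 60
'r': a..z range, 26 + ord('r') − ord('a') = 43
'g': a..z range, 26 + ord('g') − ord('a') = 32
'B': A..Z range, ord('B') − ord('A') = 1

Answer: 42 24 23 45 60 43 32 1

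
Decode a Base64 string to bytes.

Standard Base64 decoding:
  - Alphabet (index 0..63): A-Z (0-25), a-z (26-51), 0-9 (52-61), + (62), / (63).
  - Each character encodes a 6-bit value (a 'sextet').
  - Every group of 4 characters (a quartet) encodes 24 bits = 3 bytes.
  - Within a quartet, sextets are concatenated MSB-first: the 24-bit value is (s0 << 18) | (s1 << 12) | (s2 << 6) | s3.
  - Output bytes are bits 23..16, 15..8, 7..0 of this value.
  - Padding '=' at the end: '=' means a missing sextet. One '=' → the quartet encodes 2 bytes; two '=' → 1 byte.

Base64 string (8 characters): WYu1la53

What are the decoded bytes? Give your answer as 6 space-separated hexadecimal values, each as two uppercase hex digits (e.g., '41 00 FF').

Answer: 59 8B B5 95 AE 77

Derivation:
After char 0 ('W'=22): chars_in_quartet=1 acc=0x16 bytes_emitted=0
After char 1 ('Y'=24): chars_in_quartet=2 acc=0x598 bytes_emitted=0
After char 2 ('u'=46): chars_in_quartet=3 acc=0x1662E bytes_emitted=0
After char 3 ('1'=53): chars_in_quartet=4 acc=0x598BB5 -> emit 59 8B B5, reset; bytes_emitted=3
After char 4 ('l'=37): chars_in_quartet=1 acc=0x25 bytes_emitted=3
After char 5 ('a'=26): chars_in_quartet=2 acc=0x95A bytes_emitted=3
After char 6 ('5'=57): chars_in_quartet=3 acc=0x256B9 bytes_emitted=3
After char 7 ('3'=55): chars_in_quartet=4 acc=0x95AE77 -> emit 95 AE 77, reset; bytes_emitted=6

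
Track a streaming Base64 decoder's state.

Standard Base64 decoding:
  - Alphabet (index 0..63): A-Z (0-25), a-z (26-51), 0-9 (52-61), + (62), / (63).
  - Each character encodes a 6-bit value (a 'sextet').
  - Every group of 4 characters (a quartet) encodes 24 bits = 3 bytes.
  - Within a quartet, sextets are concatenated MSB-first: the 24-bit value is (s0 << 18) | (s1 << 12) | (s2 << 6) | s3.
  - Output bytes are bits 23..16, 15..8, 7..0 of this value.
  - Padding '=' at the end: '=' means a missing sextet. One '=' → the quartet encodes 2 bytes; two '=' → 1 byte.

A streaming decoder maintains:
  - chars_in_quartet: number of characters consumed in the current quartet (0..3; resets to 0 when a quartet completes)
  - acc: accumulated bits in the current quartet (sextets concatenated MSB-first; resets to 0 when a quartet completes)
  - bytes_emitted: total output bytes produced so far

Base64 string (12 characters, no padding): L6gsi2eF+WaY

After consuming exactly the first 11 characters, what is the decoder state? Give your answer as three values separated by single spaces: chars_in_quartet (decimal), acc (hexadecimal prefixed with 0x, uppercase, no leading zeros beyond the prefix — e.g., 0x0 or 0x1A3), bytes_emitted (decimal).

After char 0 ('L'=11): chars_in_quartet=1 acc=0xB bytes_emitted=0
After char 1 ('6'=58): chars_in_quartet=2 acc=0x2FA bytes_emitted=0
After char 2 ('g'=32): chars_in_quartet=3 acc=0xBEA0 bytes_emitted=0
After char 3 ('s'=44): chars_in_quartet=4 acc=0x2FA82C -> emit 2F A8 2C, reset; bytes_emitted=3
After char 4 ('i'=34): chars_in_quartet=1 acc=0x22 bytes_emitted=3
After char 5 ('2'=54): chars_in_quartet=2 acc=0x8B6 bytes_emitted=3
After char 6 ('e'=30): chars_in_quartet=3 acc=0x22D9E bytes_emitted=3
After char 7 ('F'=5): chars_in_quartet=4 acc=0x8B6785 -> emit 8B 67 85, reset; bytes_emitted=6
After char 8 ('+'=62): chars_in_quartet=1 acc=0x3E bytes_emitted=6
After char 9 ('W'=22): chars_in_quartet=2 acc=0xF96 bytes_emitted=6
After char 10 ('a'=26): chars_in_quartet=3 acc=0x3E59A bytes_emitted=6

Answer: 3 0x3E59A 6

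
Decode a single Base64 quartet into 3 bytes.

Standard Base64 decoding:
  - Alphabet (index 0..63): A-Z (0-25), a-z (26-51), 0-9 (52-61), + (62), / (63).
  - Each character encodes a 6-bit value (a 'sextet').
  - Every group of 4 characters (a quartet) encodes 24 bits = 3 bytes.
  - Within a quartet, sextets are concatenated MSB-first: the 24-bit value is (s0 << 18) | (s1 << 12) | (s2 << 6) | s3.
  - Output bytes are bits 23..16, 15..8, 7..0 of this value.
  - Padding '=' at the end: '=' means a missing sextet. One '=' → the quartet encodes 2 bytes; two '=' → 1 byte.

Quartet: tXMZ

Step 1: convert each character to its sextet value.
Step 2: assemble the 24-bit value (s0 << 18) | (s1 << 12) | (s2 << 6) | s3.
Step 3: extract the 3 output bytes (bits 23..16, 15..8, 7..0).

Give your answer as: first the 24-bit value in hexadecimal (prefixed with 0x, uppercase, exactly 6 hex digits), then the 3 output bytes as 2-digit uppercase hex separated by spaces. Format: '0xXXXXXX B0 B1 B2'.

Answer: 0xB57319 B5 73 19

Derivation:
Sextets: t=45, X=23, M=12, Z=25
24-bit: (45<<18) | (23<<12) | (12<<6) | 25
      = 0xB40000 | 0x017000 | 0x000300 | 0x000019
      = 0xB57319
Bytes: (v>>16)&0xFF=B5, (v>>8)&0xFF=73, v&0xFF=19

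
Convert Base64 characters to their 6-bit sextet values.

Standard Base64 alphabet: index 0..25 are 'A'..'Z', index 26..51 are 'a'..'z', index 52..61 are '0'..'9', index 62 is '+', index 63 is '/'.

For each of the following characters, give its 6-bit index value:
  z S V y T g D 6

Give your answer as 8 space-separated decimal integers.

'z': a..z range, 26 + ord('z') − ord('a') = 51
'S': A..Z range, ord('S') − ord('A') = 18
'V': A..Z range, ord('V') − ord('A') = 21
'y': a..z range, 26 + ord('y') − ord('a') = 50
'T': A..Z range, ord('T') − ord('A') = 19
'g': a..z range, 26 + ord('g') − ord('a') = 32
'D': A..Z range, ord('D') − ord('A') = 3
'6': 0..9 range, 52 + ord('6') − ord('0') = 58

Answer: 51 18 21 50 19 32 3 58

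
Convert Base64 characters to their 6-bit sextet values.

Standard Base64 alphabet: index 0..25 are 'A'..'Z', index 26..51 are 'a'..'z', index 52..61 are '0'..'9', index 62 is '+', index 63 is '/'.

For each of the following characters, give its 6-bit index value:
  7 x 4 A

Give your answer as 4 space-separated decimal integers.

'7': 0..9 range, 52 + ord('7') − ord('0') = 59
'x': a..z range, 26 + ord('x') − ord('a') = 49
'4': 0..9 range, 52 + ord('4') − ord('0') = 56
'A': A..Z range, ord('A') − ord('A') = 0

Answer: 59 49 56 0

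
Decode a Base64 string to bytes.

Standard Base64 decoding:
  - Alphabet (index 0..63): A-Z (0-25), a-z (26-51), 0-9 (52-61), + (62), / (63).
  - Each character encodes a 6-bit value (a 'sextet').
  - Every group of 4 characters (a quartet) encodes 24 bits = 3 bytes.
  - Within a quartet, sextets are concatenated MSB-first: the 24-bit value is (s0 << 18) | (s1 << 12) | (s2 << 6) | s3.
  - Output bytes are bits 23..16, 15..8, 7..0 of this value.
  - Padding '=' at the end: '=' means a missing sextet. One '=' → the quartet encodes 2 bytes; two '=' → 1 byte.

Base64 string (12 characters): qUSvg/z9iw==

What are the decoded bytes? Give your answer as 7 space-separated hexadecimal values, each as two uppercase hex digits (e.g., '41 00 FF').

Answer: A9 44 AF 83 FC FD 8B

Derivation:
After char 0 ('q'=42): chars_in_quartet=1 acc=0x2A bytes_emitted=0
After char 1 ('U'=20): chars_in_quartet=2 acc=0xA94 bytes_emitted=0
After char 2 ('S'=18): chars_in_quartet=3 acc=0x2A512 bytes_emitted=0
After char 3 ('v'=47): chars_in_quartet=4 acc=0xA944AF -> emit A9 44 AF, reset; bytes_emitted=3
After char 4 ('g'=32): chars_in_quartet=1 acc=0x20 bytes_emitted=3
After char 5 ('/'=63): chars_in_quartet=2 acc=0x83F bytes_emitted=3
After char 6 ('z'=51): chars_in_quartet=3 acc=0x20FF3 bytes_emitted=3
After char 7 ('9'=61): chars_in_quartet=4 acc=0x83FCFD -> emit 83 FC FD, reset; bytes_emitted=6
After char 8 ('i'=34): chars_in_quartet=1 acc=0x22 bytes_emitted=6
After char 9 ('w'=48): chars_in_quartet=2 acc=0x8B0 bytes_emitted=6
Padding '==': partial quartet acc=0x8B0 -> emit 8B; bytes_emitted=7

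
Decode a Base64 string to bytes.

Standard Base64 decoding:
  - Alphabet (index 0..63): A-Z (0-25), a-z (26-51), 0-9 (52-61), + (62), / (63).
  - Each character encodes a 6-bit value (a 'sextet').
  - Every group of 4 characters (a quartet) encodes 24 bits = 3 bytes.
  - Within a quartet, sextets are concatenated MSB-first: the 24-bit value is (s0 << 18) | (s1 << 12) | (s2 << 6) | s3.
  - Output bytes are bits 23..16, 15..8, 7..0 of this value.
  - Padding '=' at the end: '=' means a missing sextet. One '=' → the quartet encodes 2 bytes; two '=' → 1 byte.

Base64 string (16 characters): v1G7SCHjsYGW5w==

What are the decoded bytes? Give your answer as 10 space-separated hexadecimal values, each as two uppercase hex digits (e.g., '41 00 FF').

Answer: BF 51 BB 48 21 E3 B1 81 96 E7

Derivation:
After char 0 ('v'=47): chars_in_quartet=1 acc=0x2F bytes_emitted=0
After char 1 ('1'=53): chars_in_quartet=2 acc=0xBF5 bytes_emitted=0
After char 2 ('G'=6): chars_in_quartet=3 acc=0x2FD46 bytes_emitted=0
After char 3 ('7'=59): chars_in_quartet=4 acc=0xBF51BB -> emit BF 51 BB, reset; bytes_emitted=3
After char 4 ('S'=18): chars_in_quartet=1 acc=0x12 bytes_emitted=3
After char 5 ('C'=2): chars_in_quartet=2 acc=0x482 bytes_emitted=3
After char 6 ('H'=7): chars_in_quartet=3 acc=0x12087 bytes_emitted=3
After char 7 ('j'=35): chars_in_quartet=4 acc=0x4821E3 -> emit 48 21 E3, reset; bytes_emitted=6
After char 8 ('s'=44): chars_in_quartet=1 acc=0x2C bytes_emitted=6
After char 9 ('Y'=24): chars_in_quartet=2 acc=0xB18 bytes_emitted=6
After char 10 ('G'=6): chars_in_quartet=3 acc=0x2C606 bytes_emitted=6
After char 11 ('W'=22): chars_in_quartet=4 acc=0xB18196 -> emit B1 81 96, reset; bytes_emitted=9
After char 12 ('5'=57): chars_in_quartet=1 acc=0x39 bytes_emitted=9
After char 13 ('w'=48): chars_in_quartet=2 acc=0xE70 bytes_emitted=9
Padding '==': partial quartet acc=0xE70 -> emit E7; bytes_emitted=10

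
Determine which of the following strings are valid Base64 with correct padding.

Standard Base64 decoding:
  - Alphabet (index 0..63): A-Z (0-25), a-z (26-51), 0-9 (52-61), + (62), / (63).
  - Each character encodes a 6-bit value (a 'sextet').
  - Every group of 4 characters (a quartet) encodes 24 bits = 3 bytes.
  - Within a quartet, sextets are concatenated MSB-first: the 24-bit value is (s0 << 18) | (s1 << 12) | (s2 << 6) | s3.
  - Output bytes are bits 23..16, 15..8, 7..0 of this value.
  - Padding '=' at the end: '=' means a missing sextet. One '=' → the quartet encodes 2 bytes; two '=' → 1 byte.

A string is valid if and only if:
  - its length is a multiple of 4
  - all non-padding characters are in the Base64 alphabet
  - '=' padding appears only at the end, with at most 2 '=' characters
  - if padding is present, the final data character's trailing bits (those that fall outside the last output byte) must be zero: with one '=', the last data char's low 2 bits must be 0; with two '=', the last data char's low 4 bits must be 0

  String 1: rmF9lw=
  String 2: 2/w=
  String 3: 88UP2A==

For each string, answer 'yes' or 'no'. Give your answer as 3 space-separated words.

String 1: 'rmF9lw=' → invalid (len=7 not mult of 4)
String 2: '2/w=' → valid
String 3: '88UP2A==' → valid

Answer: no yes yes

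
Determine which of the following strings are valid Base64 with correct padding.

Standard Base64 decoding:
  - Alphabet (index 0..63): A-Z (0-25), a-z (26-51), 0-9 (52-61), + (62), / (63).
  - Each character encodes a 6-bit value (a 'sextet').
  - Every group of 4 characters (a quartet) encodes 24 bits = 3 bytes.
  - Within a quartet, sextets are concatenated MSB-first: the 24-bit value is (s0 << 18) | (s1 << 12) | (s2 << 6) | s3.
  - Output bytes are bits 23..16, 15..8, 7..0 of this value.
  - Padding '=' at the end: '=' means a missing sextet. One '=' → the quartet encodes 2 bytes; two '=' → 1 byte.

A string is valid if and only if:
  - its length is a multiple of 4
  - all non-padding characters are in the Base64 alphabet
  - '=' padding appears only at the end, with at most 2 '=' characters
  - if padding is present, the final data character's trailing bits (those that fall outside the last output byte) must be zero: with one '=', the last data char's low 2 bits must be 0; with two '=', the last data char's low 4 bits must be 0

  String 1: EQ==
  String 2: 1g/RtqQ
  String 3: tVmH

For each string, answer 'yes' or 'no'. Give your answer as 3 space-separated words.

Answer: yes no yes

Derivation:
String 1: 'EQ==' → valid
String 2: '1g/RtqQ' → invalid (len=7 not mult of 4)
String 3: 'tVmH' → valid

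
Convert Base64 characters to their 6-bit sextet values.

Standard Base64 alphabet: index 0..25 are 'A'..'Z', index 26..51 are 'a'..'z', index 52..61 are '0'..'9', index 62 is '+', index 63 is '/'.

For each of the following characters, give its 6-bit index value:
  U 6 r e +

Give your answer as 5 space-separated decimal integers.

'U': A..Z range, ord('U') − ord('A') = 20
'6': 0..9 range, 52 + ord('6') − ord('0') = 58
'r': a..z range, 26 + ord('r') − ord('a') = 43
'e': a..z range, 26 + ord('e') − ord('a') = 30
'+': index 62

Answer: 20 58 43 30 62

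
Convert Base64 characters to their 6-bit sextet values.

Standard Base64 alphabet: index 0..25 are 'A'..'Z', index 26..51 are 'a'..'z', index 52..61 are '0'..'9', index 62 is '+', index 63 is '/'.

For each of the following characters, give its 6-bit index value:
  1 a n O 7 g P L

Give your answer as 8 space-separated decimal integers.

'1': 0..9 range, 52 + ord('1') − ord('0') = 53
'a': a..z range, 26 + ord('a') − ord('a') = 26
'n': a..z range, 26 + ord('n') − ord('a') = 39
'O': A..Z range, ord('O') − ord('A') = 14
'7': 0..9 range, 52 + ord('7') − ord('0') = 59
'g': a..z range, 26 + ord('g') − ord('a') = 32
'P': A..Z range, ord('P') − ord('A') = 15
'L': A..Z range, ord('L') − ord('A') = 11

Answer: 53 26 39 14 59 32 15 11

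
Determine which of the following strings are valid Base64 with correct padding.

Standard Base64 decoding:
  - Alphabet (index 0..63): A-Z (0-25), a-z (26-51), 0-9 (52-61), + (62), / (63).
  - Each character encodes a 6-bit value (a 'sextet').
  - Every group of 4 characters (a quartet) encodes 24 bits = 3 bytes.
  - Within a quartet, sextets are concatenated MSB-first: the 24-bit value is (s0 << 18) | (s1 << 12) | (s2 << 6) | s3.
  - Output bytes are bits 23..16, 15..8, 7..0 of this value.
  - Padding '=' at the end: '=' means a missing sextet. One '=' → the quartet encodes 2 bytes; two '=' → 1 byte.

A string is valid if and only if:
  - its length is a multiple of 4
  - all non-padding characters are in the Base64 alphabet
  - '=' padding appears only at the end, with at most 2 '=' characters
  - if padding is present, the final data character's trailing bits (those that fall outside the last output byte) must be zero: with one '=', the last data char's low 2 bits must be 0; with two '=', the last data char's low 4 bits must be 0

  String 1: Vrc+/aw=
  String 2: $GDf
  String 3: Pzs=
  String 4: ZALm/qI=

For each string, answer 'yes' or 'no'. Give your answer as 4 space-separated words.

String 1: 'Vrc+/aw=' → valid
String 2: '$GDf' → invalid (bad char(s): ['$'])
String 3: 'Pzs=' → valid
String 4: 'ZALm/qI=' → valid

Answer: yes no yes yes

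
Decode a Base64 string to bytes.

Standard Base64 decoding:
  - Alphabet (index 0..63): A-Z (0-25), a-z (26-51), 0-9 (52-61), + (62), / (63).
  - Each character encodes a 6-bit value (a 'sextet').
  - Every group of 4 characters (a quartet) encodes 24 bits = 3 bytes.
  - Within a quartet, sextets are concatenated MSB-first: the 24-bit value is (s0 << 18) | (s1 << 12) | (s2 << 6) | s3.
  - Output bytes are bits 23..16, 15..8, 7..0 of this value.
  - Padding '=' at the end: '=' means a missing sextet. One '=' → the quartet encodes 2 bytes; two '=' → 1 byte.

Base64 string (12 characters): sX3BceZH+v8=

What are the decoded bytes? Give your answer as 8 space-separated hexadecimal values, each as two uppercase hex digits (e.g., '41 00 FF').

After char 0 ('s'=44): chars_in_quartet=1 acc=0x2C bytes_emitted=0
After char 1 ('X'=23): chars_in_quartet=2 acc=0xB17 bytes_emitted=0
After char 2 ('3'=55): chars_in_quartet=3 acc=0x2C5F7 bytes_emitted=0
After char 3 ('B'=1): chars_in_quartet=4 acc=0xB17DC1 -> emit B1 7D C1, reset; bytes_emitted=3
After char 4 ('c'=28): chars_in_quartet=1 acc=0x1C bytes_emitted=3
After char 5 ('e'=30): chars_in_quartet=2 acc=0x71E bytes_emitted=3
After char 6 ('Z'=25): chars_in_quartet=3 acc=0x1C799 bytes_emitted=3
After char 7 ('H'=7): chars_in_quartet=4 acc=0x71E647 -> emit 71 E6 47, reset; bytes_emitted=6
After char 8 ('+'=62): chars_in_quartet=1 acc=0x3E bytes_emitted=6
After char 9 ('v'=47): chars_in_quartet=2 acc=0xFAF bytes_emitted=6
After char 10 ('8'=60): chars_in_quartet=3 acc=0x3EBFC bytes_emitted=6
Padding '=': partial quartet acc=0x3EBFC -> emit FA FF; bytes_emitted=8

Answer: B1 7D C1 71 E6 47 FA FF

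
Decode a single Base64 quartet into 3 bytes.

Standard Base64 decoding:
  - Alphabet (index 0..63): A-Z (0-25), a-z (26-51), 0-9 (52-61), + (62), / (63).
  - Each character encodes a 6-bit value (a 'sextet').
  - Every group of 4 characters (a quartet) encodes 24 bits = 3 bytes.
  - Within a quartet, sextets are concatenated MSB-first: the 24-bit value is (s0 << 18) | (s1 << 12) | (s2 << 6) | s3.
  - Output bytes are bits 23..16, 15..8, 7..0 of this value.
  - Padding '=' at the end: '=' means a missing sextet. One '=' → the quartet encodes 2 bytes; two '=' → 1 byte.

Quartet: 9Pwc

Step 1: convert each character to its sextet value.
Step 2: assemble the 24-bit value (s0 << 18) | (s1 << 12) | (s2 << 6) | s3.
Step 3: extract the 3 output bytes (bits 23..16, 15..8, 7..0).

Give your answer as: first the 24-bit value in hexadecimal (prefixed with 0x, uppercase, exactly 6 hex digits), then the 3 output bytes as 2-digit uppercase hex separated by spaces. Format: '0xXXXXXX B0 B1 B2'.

Sextets: 9=61, P=15, w=48, c=28
24-bit: (61<<18) | (15<<12) | (48<<6) | 28
      = 0xF40000 | 0x00F000 | 0x000C00 | 0x00001C
      = 0xF4FC1C
Bytes: (v>>16)&0xFF=F4, (v>>8)&0xFF=FC, v&0xFF=1C

Answer: 0xF4FC1C F4 FC 1C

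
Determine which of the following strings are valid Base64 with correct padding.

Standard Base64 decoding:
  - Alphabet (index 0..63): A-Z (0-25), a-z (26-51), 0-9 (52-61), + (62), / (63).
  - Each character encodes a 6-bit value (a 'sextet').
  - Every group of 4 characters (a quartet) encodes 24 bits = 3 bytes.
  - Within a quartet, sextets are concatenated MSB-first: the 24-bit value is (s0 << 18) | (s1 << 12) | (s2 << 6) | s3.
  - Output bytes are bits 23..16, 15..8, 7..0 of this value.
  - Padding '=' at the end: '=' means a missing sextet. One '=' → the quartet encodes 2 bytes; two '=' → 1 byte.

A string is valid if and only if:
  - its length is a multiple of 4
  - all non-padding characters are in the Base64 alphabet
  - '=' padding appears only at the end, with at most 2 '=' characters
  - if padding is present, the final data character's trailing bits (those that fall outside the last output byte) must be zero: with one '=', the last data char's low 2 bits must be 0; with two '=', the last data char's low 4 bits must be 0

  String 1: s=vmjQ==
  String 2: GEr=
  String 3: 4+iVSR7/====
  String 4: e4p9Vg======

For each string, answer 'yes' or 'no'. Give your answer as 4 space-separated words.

Answer: no no no no

Derivation:
String 1: 's=vmjQ==' → invalid (bad char(s): ['=']; '=' in middle)
String 2: 'GEr=' → invalid (bad trailing bits)
String 3: '4+iVSR7/====' → invalid (4 pad chars (max 2))
String 4: 'e4p9Vg======' → invalid (6 pad chars (max 2))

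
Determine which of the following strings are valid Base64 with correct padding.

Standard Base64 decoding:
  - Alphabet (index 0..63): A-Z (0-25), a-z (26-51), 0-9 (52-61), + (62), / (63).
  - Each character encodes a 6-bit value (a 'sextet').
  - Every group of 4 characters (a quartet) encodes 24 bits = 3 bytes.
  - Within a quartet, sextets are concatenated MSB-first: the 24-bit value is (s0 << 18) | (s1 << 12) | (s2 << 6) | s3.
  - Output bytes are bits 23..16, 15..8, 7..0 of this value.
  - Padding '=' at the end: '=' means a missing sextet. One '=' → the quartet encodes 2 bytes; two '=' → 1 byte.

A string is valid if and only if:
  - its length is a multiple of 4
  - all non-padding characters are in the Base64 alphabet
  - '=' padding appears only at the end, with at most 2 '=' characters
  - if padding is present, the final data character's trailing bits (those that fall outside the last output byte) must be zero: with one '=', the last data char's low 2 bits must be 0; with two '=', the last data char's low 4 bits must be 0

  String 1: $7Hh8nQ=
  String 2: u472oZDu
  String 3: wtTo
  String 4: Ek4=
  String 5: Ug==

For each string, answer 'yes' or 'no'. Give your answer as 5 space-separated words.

String 1: '$7Hh8nQ=' → invalid (bad char(s): ['$'])
String 2: 'u472oZDu' → valid
String 3: 'wtTo' → valid
String 4: 'Ek4=' → valid
String 5: 'Ug==' → valid

Answer: no yes yes yes yes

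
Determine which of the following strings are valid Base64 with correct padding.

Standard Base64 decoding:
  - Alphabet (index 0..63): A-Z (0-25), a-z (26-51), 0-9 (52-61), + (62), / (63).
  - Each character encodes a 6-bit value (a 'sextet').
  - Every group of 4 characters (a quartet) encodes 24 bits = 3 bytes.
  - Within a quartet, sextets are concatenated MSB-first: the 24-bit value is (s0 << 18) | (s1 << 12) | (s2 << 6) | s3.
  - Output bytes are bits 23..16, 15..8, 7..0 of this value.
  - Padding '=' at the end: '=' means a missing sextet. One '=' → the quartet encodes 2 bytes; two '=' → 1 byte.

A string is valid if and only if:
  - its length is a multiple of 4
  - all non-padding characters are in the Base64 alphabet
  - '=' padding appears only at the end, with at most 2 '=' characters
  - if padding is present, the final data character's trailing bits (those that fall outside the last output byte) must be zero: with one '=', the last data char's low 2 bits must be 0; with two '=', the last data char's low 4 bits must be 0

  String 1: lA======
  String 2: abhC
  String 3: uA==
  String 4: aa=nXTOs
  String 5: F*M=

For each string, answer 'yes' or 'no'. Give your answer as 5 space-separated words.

Answer: no yes yes no no

Derivation:
String 1: 'lA======' → invalid (6 pad chars (max 2))
String 2: 'abhC' → valid
String 3: 'uA==' → valid
String 4: 'aa=nXTOs' → invalid (bad char(s): ['=']; '=' in middle)
String 5: 'F*M=' → invalid (bad char(s): ['*'])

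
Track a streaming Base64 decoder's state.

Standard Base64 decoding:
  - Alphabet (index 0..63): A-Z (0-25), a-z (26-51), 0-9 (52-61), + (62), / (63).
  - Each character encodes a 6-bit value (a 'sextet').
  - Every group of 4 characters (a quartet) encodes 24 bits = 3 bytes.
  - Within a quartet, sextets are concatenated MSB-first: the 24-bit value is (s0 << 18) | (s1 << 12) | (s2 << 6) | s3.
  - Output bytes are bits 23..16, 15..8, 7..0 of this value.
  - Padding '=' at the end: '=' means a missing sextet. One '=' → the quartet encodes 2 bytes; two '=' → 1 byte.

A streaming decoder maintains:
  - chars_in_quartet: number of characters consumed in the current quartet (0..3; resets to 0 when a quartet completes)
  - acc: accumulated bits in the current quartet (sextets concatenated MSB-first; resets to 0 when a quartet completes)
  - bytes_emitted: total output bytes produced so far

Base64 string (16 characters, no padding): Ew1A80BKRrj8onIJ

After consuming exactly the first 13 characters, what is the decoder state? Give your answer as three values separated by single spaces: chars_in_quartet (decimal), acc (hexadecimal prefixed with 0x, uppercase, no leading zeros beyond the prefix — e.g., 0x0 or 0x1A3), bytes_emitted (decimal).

After char 0 ('E'=4): chars_in_quartet=1 acc=0x4 bytes_emitted=0
After char 1 ('w'=48): chars_in_quartet=2 acc=0x130 bytes_emitted=0
After char 2 ('1'=53): chars_in_quartet=3 acc=0x4C35 bytes_emitted=0
After char 3 ('A'=0): chars_in_quartet=4 acc=0x130D40 -> emit 13 0D 40, reset; bytes_emitted=3
After char 4 ('8'=60): chars_in_quartet=1 acc=0x3C bytes_emitted=3
After char 5 ('0'=52): chars_in_quartet=2 acc=0xF34 bytes_emitted=3
After char 6 ('B'=1): chars_in_quartet=3 acc=0x3CD01 bytes_emitted=3
After char 7 ('K'=10): chars_in_quartet=4 acc=0xF3404A -> emit F3 40 4A, reset; bytes_emitted=6
After char 8 ('R'=17): chars_in_quartet=1 acc=0x11 bytes_emitted=6
After char 9 ('r'=43): chars_in_quartet=2 acc=0x46B bytes_emitted=6
After char 10 ('j'=35): chars_in_quartet=3 acc=0x11AE3 bytes_emitted=6
After char 11 ('8'=60): chars_in_quartet=4 acc=0x46B8FC -> emit 46 B8 FC, reset; bytes_emitted=9
After char 12 ('o'=40): chars_in_quartet=1 acc=0x28 bytes_emitted=9

Answer: 1 0x28 9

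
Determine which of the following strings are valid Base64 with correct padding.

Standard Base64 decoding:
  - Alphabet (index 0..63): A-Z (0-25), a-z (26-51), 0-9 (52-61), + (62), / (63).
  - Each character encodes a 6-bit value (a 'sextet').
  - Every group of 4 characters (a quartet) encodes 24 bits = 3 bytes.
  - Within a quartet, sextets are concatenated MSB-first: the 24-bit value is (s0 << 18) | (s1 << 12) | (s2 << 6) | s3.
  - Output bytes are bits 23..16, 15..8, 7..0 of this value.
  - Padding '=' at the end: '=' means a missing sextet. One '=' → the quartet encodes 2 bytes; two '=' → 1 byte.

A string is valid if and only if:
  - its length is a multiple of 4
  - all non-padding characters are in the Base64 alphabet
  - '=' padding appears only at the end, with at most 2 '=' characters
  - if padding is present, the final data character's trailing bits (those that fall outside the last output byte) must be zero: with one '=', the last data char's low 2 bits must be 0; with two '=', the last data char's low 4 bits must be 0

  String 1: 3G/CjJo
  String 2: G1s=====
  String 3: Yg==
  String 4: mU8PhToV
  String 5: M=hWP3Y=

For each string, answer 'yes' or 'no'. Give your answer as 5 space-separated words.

String 1: '3G/CjJo' → invalid (len=7 not mult of 4)
String 2: 'G1s=====' → invalid (5 pad chars (max 2))
String 3: 'Yg==' → valid
String 4: 'mU8PhToV' → valid
String 5: 'M=hWP3Y=' → invalid (bad char(s): ['=']; '=' in middle)

Answer: no no yes yes no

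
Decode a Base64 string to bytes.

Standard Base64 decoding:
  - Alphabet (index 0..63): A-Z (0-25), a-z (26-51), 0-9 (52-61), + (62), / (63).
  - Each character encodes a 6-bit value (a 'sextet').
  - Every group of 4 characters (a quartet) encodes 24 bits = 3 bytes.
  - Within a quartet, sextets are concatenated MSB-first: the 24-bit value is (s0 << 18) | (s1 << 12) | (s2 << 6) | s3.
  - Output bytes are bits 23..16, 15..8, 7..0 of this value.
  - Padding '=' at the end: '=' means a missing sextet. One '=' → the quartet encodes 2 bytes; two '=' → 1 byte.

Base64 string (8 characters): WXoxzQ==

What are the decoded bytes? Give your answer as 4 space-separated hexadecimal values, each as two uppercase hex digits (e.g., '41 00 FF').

Answer: 59 7A 31 CD

Derivation:
After char 0 ('W'=22): chars_in_quartet=1 acc=0x16 bytes_emitted=0
After char 1 ('X'=23): chars_in_quartet=2 acc=0x597 bytes_emitted=0
After char 2 ('o'=40): chars_in_quartet=3 acc=0x165E8 bytes_emitted=0
After char 3 ('x'=49): chars_in_quartet=4 acc=0x597A31 -> emit 59 7A 31, reset; bytes_emitted=3
After char 4 ('z'=51): chars_in_quartet=1 acc=0x33 bytes_emitted=3
After char 5 ('Q'=16): chars_in_quartet=2 acc=0xCD0 bytes_emitted=3
Padding '==': partial quartet acc=0xCD0 -> emit CD; bytes_emitted=4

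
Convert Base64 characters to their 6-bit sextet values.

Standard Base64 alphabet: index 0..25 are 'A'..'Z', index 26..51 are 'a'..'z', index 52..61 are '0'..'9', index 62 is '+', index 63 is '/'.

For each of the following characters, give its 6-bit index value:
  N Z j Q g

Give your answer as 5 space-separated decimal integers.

'N': A..Z range, ord('N') − ord('A') = 13
'Z': A..Z range, ord('Z') − ord('A') = 25
'j': a..z range, 26 + ord('j') − ord('a') = 35
'Q': A..Z range, ord('Q') − ord('A') = 16
'g': a..z range, 26 + ord('g') − ord('a') = 32

Answer: 13 25 35 16 32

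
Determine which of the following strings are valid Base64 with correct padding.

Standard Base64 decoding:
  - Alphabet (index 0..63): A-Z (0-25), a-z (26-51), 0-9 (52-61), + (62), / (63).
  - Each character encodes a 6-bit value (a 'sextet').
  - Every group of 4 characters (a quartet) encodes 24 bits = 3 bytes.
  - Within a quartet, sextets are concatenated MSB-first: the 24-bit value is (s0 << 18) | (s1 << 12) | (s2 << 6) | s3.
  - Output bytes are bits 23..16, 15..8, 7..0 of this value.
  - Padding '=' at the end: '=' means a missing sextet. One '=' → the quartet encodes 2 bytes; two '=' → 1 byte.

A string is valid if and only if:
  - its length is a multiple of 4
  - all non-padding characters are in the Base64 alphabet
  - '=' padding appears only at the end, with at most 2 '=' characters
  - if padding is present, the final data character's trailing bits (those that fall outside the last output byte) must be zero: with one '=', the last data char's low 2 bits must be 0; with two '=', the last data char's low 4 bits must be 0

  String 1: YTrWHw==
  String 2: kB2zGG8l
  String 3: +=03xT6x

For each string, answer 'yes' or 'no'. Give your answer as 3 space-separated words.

Answer: yes yes no

Derivation:
String 1: 'YTrWHw==' → valid
String 2: 'kB2zGG8l' → valid
String 3: '+=03xT6x' → invalid (bad char(s): ['=']; '=' in middle)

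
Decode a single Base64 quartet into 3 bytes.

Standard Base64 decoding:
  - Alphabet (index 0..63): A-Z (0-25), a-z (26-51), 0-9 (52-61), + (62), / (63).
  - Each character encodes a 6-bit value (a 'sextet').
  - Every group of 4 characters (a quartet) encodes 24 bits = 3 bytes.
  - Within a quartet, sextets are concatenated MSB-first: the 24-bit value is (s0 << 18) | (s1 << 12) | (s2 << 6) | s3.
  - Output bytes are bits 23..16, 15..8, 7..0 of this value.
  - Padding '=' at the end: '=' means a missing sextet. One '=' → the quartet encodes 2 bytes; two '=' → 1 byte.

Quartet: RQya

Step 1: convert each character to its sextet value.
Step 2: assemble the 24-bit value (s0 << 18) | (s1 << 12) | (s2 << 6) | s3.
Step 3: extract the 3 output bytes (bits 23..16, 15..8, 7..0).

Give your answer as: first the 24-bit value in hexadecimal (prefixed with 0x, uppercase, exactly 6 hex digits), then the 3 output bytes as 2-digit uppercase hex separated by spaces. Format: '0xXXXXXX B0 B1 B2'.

Answer: 0x450C9A 45 0C 9A

Derivation:
Sextets: R=17, Q=16, y=50, a=26
24-bit: (17<<18) | (16<<12) | (50<<6) | 26
      = 0x440000 | 0x010000 | 0x000C80 | 0x00001A
      = 0x450C9A
Bytes: (v>>16)&0xFF=45, (v>>8)&0xFF=0C, v&0xFF=9A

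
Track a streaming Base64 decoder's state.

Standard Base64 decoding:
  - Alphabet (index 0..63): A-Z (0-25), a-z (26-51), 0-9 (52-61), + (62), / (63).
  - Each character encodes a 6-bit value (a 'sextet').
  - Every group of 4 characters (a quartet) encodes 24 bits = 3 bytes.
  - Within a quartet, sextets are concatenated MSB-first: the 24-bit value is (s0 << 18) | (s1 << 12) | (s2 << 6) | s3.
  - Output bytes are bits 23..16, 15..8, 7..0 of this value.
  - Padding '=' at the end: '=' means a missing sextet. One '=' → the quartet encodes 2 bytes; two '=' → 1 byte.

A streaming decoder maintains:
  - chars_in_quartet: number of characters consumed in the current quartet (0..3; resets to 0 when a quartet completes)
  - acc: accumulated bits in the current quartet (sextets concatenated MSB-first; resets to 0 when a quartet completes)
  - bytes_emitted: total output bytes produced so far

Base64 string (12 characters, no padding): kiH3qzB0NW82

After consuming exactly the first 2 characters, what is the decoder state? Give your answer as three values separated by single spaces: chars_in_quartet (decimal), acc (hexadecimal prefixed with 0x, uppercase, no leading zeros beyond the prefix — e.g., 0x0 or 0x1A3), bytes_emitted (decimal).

After char 0 ('k'=36): chars_in_quartet=1 acc=0x24 bytes_emitted=0
After char 1 ('i'=34): chars_in_quartet=2 acc=0x922 bytes_emitted=0

Answer: 2 0x922 0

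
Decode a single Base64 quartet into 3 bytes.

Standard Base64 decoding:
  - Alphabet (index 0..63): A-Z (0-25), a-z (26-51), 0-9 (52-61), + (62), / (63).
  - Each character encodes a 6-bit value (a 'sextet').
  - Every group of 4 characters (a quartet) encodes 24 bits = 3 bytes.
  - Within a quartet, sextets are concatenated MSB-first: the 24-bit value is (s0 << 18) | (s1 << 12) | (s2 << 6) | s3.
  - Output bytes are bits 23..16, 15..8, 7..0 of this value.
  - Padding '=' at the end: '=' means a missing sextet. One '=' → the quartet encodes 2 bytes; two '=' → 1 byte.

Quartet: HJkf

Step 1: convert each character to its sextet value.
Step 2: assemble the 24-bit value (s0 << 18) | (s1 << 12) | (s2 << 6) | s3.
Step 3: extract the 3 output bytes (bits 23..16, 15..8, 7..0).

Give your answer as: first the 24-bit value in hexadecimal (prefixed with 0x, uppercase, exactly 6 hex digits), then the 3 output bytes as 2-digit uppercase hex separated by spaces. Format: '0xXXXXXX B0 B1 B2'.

Sextets: H=7, J=9, k=36, f=31
24-bit: (7<<18) | (9<<12) | (36<<6) | 31
      = 0x1C0000 | 0x009000 | 0x000900 | 0x00001F
      = 0x1C991F
Bytes: (v>>16)&0xFF=1C, (v>>8)&0xFF=99, v&0xFF=1F

Answer: 0x1C991F 1C 99 1F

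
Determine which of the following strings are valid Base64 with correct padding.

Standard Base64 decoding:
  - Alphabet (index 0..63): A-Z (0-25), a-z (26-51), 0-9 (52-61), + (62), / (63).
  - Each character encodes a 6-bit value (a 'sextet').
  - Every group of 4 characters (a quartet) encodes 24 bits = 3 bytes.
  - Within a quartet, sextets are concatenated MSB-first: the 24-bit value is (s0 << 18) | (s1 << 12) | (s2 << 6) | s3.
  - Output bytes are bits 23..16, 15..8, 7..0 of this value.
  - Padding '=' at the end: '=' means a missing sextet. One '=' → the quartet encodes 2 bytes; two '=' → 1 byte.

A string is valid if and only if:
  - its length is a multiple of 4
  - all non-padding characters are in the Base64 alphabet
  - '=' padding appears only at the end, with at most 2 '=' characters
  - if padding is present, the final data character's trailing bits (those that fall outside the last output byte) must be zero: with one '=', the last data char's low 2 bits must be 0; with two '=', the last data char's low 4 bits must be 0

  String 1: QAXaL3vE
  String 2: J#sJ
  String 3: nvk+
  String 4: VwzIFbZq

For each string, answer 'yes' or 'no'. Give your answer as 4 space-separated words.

String 1: 'QAXaL3vE' → valid
String 2: 'J#sJ' → invalid (bad char(s): ['#'])
String 3: 'nvk+' → valid
String 4: 'VwzIFbZq' → valid

Answer: yes no yes yes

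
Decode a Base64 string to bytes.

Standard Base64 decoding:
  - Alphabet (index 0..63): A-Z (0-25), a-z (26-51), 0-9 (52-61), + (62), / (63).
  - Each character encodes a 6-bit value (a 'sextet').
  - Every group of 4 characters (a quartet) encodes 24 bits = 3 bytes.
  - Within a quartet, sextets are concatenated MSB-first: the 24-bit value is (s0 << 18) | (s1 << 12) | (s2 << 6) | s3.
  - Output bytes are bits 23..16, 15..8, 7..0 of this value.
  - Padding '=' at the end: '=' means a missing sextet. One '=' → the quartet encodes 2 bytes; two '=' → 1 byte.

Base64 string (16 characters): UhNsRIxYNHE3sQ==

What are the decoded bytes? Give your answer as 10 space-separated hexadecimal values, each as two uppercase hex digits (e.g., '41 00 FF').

Answer: 52 13 6C 44 8C 58 34 71 37 B1

Derivation:
After char 0 ('U'=20): chars_in_quartet=1 acc=0x14 bytes_emitted=0
After char 1 ('h'=33): chars_in_quartet=2 acc=0x521 bytes_emitted=0
After char 2 ('N'=13): chars_in_quartet=3 acc=0x1484D bytes_emitted=0
After char 3 ('s'=44): chars_in_quartet=4 acc=0x52136C -> emit 52 13 6C, reset; bytes_emitted=3
After char 4 ('R'=17): chars_in_quartet=1 acc=0x11 bytes_emitted=3
After char 5 ('I'=8): chars_in_quartet=2 acc=0x448 bytes_emitted=3
After char 6 ('x'=49): chars_in_quartet=3 acc=0x11231 bytes_emitted=3
After char 7 ('Y'=24): chars_in_quartet=4 acc=0x448C58 -> emit 44 8C 58, reset; bytes_emitted=6
After char 8 ('N'=13): chars_in_quartet=1 acc=0xD bytes_emitted=6
After char 9 ('H'=7): chars_in_quartet=2 acc=0x347 bytes_emitted=6
After char 10 ('E'=4): chars_in_quartet=3 acc=0xD1C4 bytes_emitted=6
After char 11 ('3'=55): chars_in_quartet=4 acc=0x347137 -> emit 34 71 37, reset; bytes_emitted=9
After char 12 ('s'=44): chars_in_quartet=1 acc=0x2C bytes_emitted=9
After char 13 ('Q'=16): chars_in_quartet=2 acc=0xB10 bytes_emitted=9
Padding '==': partial quartet acc=0xB10 -> emit B1; bytes_emitted=10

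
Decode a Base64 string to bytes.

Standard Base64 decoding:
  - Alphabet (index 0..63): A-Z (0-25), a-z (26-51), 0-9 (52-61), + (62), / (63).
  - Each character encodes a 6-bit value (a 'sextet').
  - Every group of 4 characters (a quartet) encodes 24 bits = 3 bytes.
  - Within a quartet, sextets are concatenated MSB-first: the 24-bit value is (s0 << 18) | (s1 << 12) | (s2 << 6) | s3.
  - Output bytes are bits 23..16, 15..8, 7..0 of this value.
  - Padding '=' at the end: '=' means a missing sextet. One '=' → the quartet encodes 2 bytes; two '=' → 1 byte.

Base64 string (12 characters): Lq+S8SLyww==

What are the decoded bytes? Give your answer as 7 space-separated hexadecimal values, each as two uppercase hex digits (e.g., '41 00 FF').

After char 0 ('L'=11): chars_in_quartet=1 acc=0xB bytes_emitted=0
After char 1 ('q'=42): chars_in_quartet=2 acc=0x2EA bytes_emitted=0
After char 2 ('+'=62): chars_in_quartet=3 acc=0xBABE bytes_emitted=0
After char 3 ('S'=18): chars_in_quartet=4 acc=0x2EAF92 -> emit 2E AF 92, reset; bytes_emitted=3
After char 4 ('8'=60): chars_in_quartet=1 acc=0x3C bytes_emitted=3
After char 5 ('S'=18): chars_in_quartet=2 acc=0xF12 bytes_emitted=3
After char 6 ('L'=11): chars_in_quartet=3 acc=0x3C48B bytes_emitted=3
After char 7 ('y'=50): chars_in_quartet=4 acc=0xF122F2 -> emit F1 22 F2, reset; bytes_emitted=6
After char 8 ('w'=48): chars_in_quartet=1 acc=0x30 bytes_emitted=6
After char 9 ('w'=48): chars_in_quartet=2 acc=0xC30 bytes_emitted=6
Padding '==': partial quartet acc=0xC30 -> emit C3; bytes_emitted=7

Answer: 2E AF 92 F1 22 F2 C3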